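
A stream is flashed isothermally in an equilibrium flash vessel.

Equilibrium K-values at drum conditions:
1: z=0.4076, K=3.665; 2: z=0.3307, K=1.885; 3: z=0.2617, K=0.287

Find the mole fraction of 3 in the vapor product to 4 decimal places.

y_3 = 0.1982

Rachford–Rice: g(ψ) = Σ zᵢ(Kᵢ−1)/(1+ψ(Kᵢ−1)) = 0.
Feasibility: ΣzᵢKᵢ = 2.1923, Σzᵢ/Kᵢ = 1.1985 — both > 1, two phases present.
Newton–Raphson from ψ = 0.44:
  ψ = 0.4400: g = 0.43873, g' = -1.0299 → ψ = 0.8660
  ψ = 0.8660: g = 0.00633, g' = -1.2566 → ψ = 0.8710
Converged at ψ = 0.8710.
Compositions from xᵢ = zᵢ/(1+ψ(Kᵢ−1)), yᵢ = Kᵢxᵢ:
  1: x = 0.1227, y = 0.4498
  2: x = 0.1867, y = 0.3520
  3: x = 0.6905, y = 0.1982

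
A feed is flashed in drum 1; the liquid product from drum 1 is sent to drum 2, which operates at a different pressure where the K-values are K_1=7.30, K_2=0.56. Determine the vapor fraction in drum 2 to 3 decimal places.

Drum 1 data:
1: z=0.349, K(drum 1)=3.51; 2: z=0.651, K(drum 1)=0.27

Drum 1:
Material balance + equilibrium reduce to Σ zᵢ(Kᵢ−1)/(1+ψ₁(Kᵢ−1)) = 0.
Check two-phase: ΣzᵢKᵢ = 1.401 > 1 and Σzᵢ/Kᵢ = 2.511 > 1, so g(0) = 0.401 > 0 and g(1) = -1.511 < 0.
Newton iteration, ψ₁⁰ = 0.5:
  ψ₁ = 0.500: g = -0.3599, g' = -1.293 → ψ₁ = 0.222
  ψ₁ = 0.222: g = -0.0040, g' = -1.402 → ψ₁ = 0.219
Converged at ψ₁ = 0.219.
Drum-1 compositions:
  1: x = 0.225, y = 0.791
  2: x = 0.775, y = 0.209
Drum-2 feed = drum-1 liquid: z₂ = (0.2253, 0.7747).
Drum 2:
Binary case is linear: z₁(K₁−1)(1+ψ₂(K₂−1)) + z₂(K₂−1)(1+ψ₂(K₁−1)) = 0
⇒ ψ₂ = [z₁(K₁−1)+z₂(K₂−1)] / [−(K₁−1)(K₂−1)] = 1.0786/2.7720 = 0.389
  1: x = 0.065, y = 0.477
  2: x = 0.935, y = 0.523

V/F (drum 2) = 0.389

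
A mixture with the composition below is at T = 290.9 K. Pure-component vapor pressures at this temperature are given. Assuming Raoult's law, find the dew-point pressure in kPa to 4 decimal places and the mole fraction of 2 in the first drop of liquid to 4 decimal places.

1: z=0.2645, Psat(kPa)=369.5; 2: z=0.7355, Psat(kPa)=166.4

Pdew = 194.7077 kPa, x_2 = 0.8606

At the dew point ψ → 1, so Σzᵢ/Kᵢ = 1 with Kᵢ = Pᵢˢᵃᵗ/P ⇒ 1/P = Σzᵢ/Pᵢˢᵃᵗ.
1/P = 0.2645/369.5 + 0.7355/166.4 = 0.0051359 ⇒ P = 194.7077 kPa
xᵢ = zᵢP/Pᵢˢᵃᵗ ⇒ x_2 = 0.7355·194.7077/166.4 = 0.8606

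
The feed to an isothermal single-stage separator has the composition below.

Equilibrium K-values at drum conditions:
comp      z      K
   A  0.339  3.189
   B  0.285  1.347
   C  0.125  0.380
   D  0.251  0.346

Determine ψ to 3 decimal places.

Let ψ = V/F and solve Σ zᵢ(Kᵢ−1)/(1+ψ(Kᵢ−1)) = 0.
Check two-phase: ΣzᵢKᵢ = 1.599 > 1 and Σzᵢ/Kᵢ = 1.372 > 1, so g(0) = 0.599 > 0 and g(1) = -0.372 < 0.
Iterate (Newton) starting at ψ = 0.61:
  ψ = 0.610: g = 0.0016, g' = -0.743 → ψ = 0.612
Converged at ψ = 0.612.

ψ = 0.612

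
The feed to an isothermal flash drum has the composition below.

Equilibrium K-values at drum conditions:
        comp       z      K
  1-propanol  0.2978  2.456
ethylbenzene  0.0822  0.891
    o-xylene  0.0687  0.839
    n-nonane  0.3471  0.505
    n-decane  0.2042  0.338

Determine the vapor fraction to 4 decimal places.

Let ψ = V/F and solve Σ zᵢ(Kᵢ−1)/(1+ψ(Kᵢ−1)) = 0.
g(0) = ΣzᵢKᵢ − 1 = 0.1066 and g(1) = 1 − Σzᵢ/Kᵢ = -0.5869, so a root lies in (0, 1).
Newton iteration, ψ⁰ = 0.5:
  ψ = 0.5000: g = -0.20097, g' = -0.5648 → ψ = 0.1442
  ψ = 0.1442: g = 0.00349, g' = -0.6421 → ψ = 0.1496
Converged at ψ = 0.1496.

ψ = 0.1496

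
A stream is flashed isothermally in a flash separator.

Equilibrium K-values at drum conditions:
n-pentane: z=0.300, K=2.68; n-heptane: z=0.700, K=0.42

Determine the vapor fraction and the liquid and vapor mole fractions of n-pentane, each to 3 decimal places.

Newton iteration, ψ⁰ = 0.59:
  ψ = 0.590: g = -0.3641, g' = -0.758 → ψ = 0.110
  ψ = 0.110: g = -0.0079, g' = -0.873 → ψ = 0.101
Converged at ψ = 0.101.
Compositions from xᵢ = zᵢ/(1+ψ(Kᵢ−1)), yᵢ = Kᵢxᵢ:
  n-pentane: x = 0.257, y = 0.688
  n-heptane: x = 0.743, y = 0.312

ψ = 0.101, x_n-pentane = 0.257, y_n-pentane = 0.688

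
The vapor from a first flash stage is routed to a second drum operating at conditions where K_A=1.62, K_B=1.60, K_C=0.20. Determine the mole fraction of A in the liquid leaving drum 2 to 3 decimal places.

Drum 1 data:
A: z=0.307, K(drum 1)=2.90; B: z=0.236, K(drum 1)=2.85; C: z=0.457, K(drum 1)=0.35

Drum 1:
Let ψ₁ = V/F and solve Σ zᵢ(Kᵢ−1)/(1+ψ₁(Kᵢ−1)) = 0.
Check two-phase: ΣzᵢKᵢ = 1.723 > 1 and Σzᵢ/Kᵢ = 1.494 > 1, so g(0) = 0.723 > 0 and g(1) = -0.494 < 0.
Newton–Raphson from ψ₁ = 0.5:
  ψ₁ = 0.500: g = 0.0859, g' = -0.933 → ψ₁ = 0.592
Converged at ψ₁ = 0.592.
Drum-1 compositions:
  A: x = 0.144, y = 0.419
  B: x = 0.113, y = 0.321
  C: x = 0.743, y = 0.260
Drum-2 feed = drum-1 vapor: z₂ = (0.4190, 0.3210, 0.2600).
Drum 2:
Rachford–Rice: g(ψ₂) = Σ zᵢ(Kᵢ−1)/(1+ψ₂(Kᵢ−1)) = 0.
g(0) = ΣzᵢKᵢ − 1 = 0.244 and g(1) = 1 − Σzᵢ/Kᵢ = -0.759, so a root lies in (0, 1).
Newton–Raphson from ψ₂ = 0.5:
  ψ₂ = 0.500: g = -0.0002, g' = -0.624 → ψ₂ = 0.500
Converged at ψ₂ = 0.500.
  A: x = 0.320, y = 0.518
  B: x = 0.247, y = 0.395
  C: x = 0.433, y = 0.087

x_A (drum 2) = 0.320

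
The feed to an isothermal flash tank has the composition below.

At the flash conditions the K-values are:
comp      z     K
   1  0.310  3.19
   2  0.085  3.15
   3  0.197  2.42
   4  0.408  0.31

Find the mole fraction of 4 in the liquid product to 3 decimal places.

x_4 = 0.732

Let ψ = V/F and solve Σ zᵢ(Kᵢ−1)/(1+ψ(Kᵢ−1)) = 0.
Check two-phase: ΣzᵢKᵢ = 1.860 > 1 and Σzᵢ/Kᵢ = 1.522 > 1, so g(0) = 0.860 > 0 and g(1) = -0.522 < 0.
Newton iteration, ψ⁰ = 0.5:
  ψ = 0.500: g = 0.1459, g' = -1.019 → ψ = 0.643
  ψ = 0.643: g = -0.0014, g' = -1.062 → ψ = 0.642
Converged at ψ = 0.642.
Compositions from xᵢ = zᵢ/(1+ψ(Kᵢ−1)), yᵢ = Kᵢxᵢ:
  1: x = 0.129, y = 0.411
  2: x = 0.036, y = 0.112
  3: x = 0.103, y = 0.249
  4: x = 0.732, y = 0.227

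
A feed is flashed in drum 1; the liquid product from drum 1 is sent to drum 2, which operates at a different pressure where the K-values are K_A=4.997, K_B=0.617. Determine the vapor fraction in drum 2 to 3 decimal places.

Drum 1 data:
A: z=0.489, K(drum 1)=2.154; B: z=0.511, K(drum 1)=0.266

Drum 1:
Material balance + equilibrium reduce to Σ zᵢ(Kᵢ−1)/(1+ψ₁(Kᵢ−1)) = 0.
Check two-phase: ΣzᵢKᵢ = 1.189 > 1 and Σzᵢ/Kᵢ = 2.148 > 1, so g(0) = 0.189 > 0 and g(1) = -1.148 < 0.
Newton–Raphson from ψ₁ = 0.5:
  ψ₁ = 0.500: g = -0.2347, g' = -0.949 → ψ₁ = 0.253
  ψ₁ = 0.253: g = -0.0236, g' = -0.805 → ψ₁ = 0.223
Converged at ψ₁ = 0.223.
Drum-1 compositions:
  A: x = 0.389, y = 0.837
  B: x = 0.611, y = 0.163
Drum-2 feed = drum-1 liquid: z₂ = (0.3888, 0.6112).
Drum 2:
Binary case is linear: z₁(K₁−1)(1+ψ₂(K₂−1)) + z₂(K₂−1)(1+ψ₂(K₁−1)) = 0
⇒ ψ₂ = [z₁(K₁−1)+z₂(K₂−1)] / [−(K₁−1)(K₂−1)] = 1.3198/1.5309 = 0.862
  A: x = 0.087, y = 0.437
  B: x = 0.913, y = 0.563

V/F (drum 2) = 0.862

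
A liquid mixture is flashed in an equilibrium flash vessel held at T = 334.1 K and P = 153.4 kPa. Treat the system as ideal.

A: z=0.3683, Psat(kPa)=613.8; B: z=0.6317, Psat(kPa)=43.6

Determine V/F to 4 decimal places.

V/F = 0.3041

Raoult's law: Kᵢ = Pᵢˢᵃᵗ/P = Pᵢˢᵃᵗ/153.4.
  K_A = 613.8/153.4 = 4.001304, K_B = 43.6/153.4 = 0.284224
Rachford–Rice: g(V/F) = Σ zᵢ(Kᵢ−1)/(1+V/F(Kᵢ−1)) = 0.
g(0) = ΣzᵢKᵢ − 1 = 0.6532 and g(1) = 1 − Σzᵢ/Kᵢ = -1.3146, so a root lies in (0, 1).
Newton–Raphson from V/F = 0.5:
  V/F = 0.5000: g = -0.26213, g' = -1.3155 → V/F = 0.3007
  V/F = 0.3007: g = 0.00480, g' = -1.4420 → V/F = 0.3041
Converged at V/F = 0.3041.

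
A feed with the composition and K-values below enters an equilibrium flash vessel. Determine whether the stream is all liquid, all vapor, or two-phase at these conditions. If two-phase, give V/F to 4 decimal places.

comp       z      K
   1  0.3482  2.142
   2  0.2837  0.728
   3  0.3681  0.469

ΣzᵢKᵢ = 1.1250; Σzᵢ/Kᵢ = 1.3371.
Both exceed 1, so a two-phase solution exists.
Let ψ = V/F and solve Σ zᵢ(Kᵢ−1)/(1+ψ(Kᵢ−1)) = 0.
Iterate (Newton) starting at ψ = 0.33:
  ψ = 0.3300: g = -0.03296, g' = -0.4175 → ψ = 0.2510
  ψ = 0.2510: g = 0.00070, g' = -0.4366 → ψ = 0.2526
Converged at ψ = 0.2526.

two-phase, V/F = 0.2526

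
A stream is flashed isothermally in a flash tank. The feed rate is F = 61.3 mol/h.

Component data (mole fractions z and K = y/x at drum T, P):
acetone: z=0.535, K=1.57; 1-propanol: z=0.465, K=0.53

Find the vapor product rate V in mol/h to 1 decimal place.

V = 19.8 mol/h

Let ψ = V/F and solve Σ zᵢ(Kᵢ−1)/(1+ψ(Kᵢ−1)) = 0.
Feasibility: ΣzᵢKᵢ = 1.086, Σzᵢ/Kᵢ = 1.218 — both > 1, two phases present.
Newton–Raphson from ψ = 0.44:
  ψ = 0.440: g = -0.0317, g' = -0.274 → ψ = 0.324
  ψ = 0.324: g = -0.0005, g' = -0.267 → ψ = 0.323
Converged at ψ = 0.323.
Then V = ψ·F = 0.3225·61.3 = 19.8 mol/h and L = F − V = 41.5 mol/h.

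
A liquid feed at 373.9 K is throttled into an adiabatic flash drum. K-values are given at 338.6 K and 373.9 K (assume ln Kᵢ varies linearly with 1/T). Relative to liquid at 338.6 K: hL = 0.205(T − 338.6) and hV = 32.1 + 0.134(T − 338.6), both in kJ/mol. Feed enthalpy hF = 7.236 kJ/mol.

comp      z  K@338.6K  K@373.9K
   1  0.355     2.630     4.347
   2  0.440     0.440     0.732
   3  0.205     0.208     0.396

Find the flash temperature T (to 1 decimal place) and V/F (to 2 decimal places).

Adiabatic flash: solve Rachford–Rice at each trial T, then check hF = ψ·hV(T) + (1−ψ)·hL(T).
  T = 338.6 K: K = (2.630, 0.440, 0.208), RR gives ψ = 0.163, H_out = 5.219 kJ/mol
  T = 373.9 K: K = (4.347, 0.732, 0.396), RR gives ψ = 0.693, H_out = 27.753 kJ/mol
  T = 356.2 K: K = (3.421, 0.574, 0.291), RR gives ψ = 0.410, H_out = 16.244 kJ/mol
  T = 347.4 K: K = (3.010, 0.504, 0.247), RR gives ψ = 0.289, H_out = 10.885 kJ/mol
  T = 343.0 K: K = (2.816, 0.472, 0.227), RR gives ψ = 0.227, H_out = 8.119 kJ/mol
  T = 340.8 K: K = (2.722, 0.456, 0.217), RR gives ψ = 0.195, H_out = 6.690 kJ/mol
Linear interpolation between T = 340.8 (H_out = 6.690) and T = 343.0 (H_out = 8.119) on hF = 7.236 gives T ≈ 341.6 K, at which ψ = 0.21.

T = 341.6 K, V/F = 0.21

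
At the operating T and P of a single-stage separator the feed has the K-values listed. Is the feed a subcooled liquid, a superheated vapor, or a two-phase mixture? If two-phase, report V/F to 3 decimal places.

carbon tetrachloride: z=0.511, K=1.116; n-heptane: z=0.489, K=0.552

subcooled liquid

ΣzᵢKᵢ = 0.840; Σzᵢ/Kᵢ = 1.344.
Since ΣzᵢKᵢ < 1 the mixture is below its bubble point — single liquid phase.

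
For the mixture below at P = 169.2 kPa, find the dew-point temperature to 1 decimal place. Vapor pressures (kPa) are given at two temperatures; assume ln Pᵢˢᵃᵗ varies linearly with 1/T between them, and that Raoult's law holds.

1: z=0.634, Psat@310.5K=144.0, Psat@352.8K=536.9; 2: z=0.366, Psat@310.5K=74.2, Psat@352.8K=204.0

T = 326.0 K

Dew-point temperature: Σzᵢ·P/Pᵢˢᵃᵗ(T) = 1. Interpolate ln Pᵢˢᵃᵗ = aᵢ + bᵢ/T.
  T = 310.5 K: ΣzᵢP/Pᵢˢᵃᵗ = 1.5795
  T = 352.8 K: ΣzᵢP/Pᵢˢᵃᵗ = 0.5034
  T = 331.6 K: ΣzᵢP/Pᵢˢᵃᵗ = 0.8585
  T = 321.1 K: ΣzᵢP/Pᵢˢᵃᵗ = 1.1503
  T = 326.4 K: ΣzᵢP/Pᵢˢᵃᵗ = 0.9898
  T = 323.8 K: ΣzᵢP/Pᵢˢᵃᵗ = 1.0648
Interpolating between 323.8 K and 326.4 K gives T ≈ 326.0 K.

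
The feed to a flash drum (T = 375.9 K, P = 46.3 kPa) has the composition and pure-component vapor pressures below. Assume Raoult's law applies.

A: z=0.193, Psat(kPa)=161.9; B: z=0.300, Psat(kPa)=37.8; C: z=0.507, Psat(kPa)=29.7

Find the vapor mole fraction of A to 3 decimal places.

Raoult's law: Kᵢ = Pᵢˢᵃᵗ/P = Pᵢˢᵃᵗ/46.3.
  K_A = 161.9/46.3 = 3.49676, K_B = 37.8/46.3 = 0.81641, K_C = 29.7/46.3 = 0.64147
Material balance + equilibrium reduce to Σ zᵢ(Kᵢ−1)/(1+β(Kᵢ−1)) = 0.
Feasibility: ΣzᵢKᵢ = 1.245, Σzᵢ/Kᵢ = 1.213 — both > 1, two phases present.
Iterate (Newton) starting at β = 0.5:
  β = 0.500: g = -0.0678, g' = -0.347 → β = 0.305
  β = 0.305: g = 0.0113, g' = -0.482 → β = 0.328
  β = 0.328: g = 0.0003, g' = -0.459 → β = 0.329
Converged at β = 0.329.
Compositions from xᵢ = zᵢ/(1+β(Kᵢ−1)), yᵢ = Kᵢxᵢ:
  A: x = 0.106, y = 0.371
  B: x = 0.319, y = 0.261
  C: x = 0.575, y = 0.369

y_A = 0.371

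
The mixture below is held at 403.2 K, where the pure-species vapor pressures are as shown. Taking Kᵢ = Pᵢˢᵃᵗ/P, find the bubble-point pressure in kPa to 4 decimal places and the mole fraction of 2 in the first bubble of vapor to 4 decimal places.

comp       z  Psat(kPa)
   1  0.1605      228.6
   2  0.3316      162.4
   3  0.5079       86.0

At the bubble point ψ → 0, so ΣzᵢKᵢ = 1 with Kᵢ = Pᵢˢᵃᵗ/P ⇒ P = ΣzᵢPᵢˢᵃᵗ.
P = 0.1605·228.6 + 0.3316·162.4 + 0.5079·86.0 = 134.2215 kPa
yᵢ = zᵢPᵢˢᵃᵗ/P ⇒ y_2 = 0.3316·162.4/134.2215 = 0.4012

Pbub = 134.2215 kPa, y_2 = 0.4012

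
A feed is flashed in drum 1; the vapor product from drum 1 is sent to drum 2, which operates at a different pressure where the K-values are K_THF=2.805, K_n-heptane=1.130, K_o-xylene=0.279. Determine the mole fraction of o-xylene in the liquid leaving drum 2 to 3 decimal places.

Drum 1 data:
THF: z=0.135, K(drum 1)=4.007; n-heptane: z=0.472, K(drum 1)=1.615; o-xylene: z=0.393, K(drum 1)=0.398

Drum 1:
Material balance + equilibrium reduce to Σ zᵢ(Kᵢ−1)/(1+ψ₁(Kᵢ−1)) = 0.
g(0) = ΣzᵢKᵢ − 1 = 0.460 and g(1) = 1 − Σzᵢ/Kᵢ = -0.313, so a root lies in (0, 1).
Iterate (Newton) starting at ψ₁ = 0.5:
  ψ₁ = 0.500: g = 0.0457, g' = -0.591 → ψ₁ = 0.577
Converged at ψ₁ = 0.577.
Drum-1 compositions:
  THF: x = 0.049, y = 0.198
  n-heptane: x = 0.348, y = 0.563
  o-xylene: x = 0.602, y = 0.240
Drum-2 feed = drum-1 vapor: z₂ = (0.1977, 0.5626, 0.2397).
Drum 2:
Material balance + equilibrium reduce to Σ zᵢ(Kᵢ−1)/(1+ψ₂(Kᵢ−1)) = 0.
Feasibility: ΣzᵢKᵢ = 1.257, Σzᵢ/Kᵢ = 1.428 — both > 1, two phases present.
Newton–Raphson from ψ₂ = 0.65:
  ψ₂ = 0.650: g = -0.0936, g' = -0.586 → ψ₂ = 0.490
  ψ₂ = 0.490: g = -0.0092, g' = -0.488 → ψ₂ = 0.471
Converged at ψ₂ = 0.471.
  THF: x = 0.107, y = 0.300
  n-heptane: x = 0.530, y = 0.599
  o-xylene: x = 0.363, y = 0.101

x_o-xylene (drum 2) = 0.363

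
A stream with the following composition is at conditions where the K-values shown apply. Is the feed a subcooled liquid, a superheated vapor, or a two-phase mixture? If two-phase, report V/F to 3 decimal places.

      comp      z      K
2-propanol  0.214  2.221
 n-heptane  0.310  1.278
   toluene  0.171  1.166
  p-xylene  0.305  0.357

two-phase, V/F = 0.439

ΣzᵢKᵢ = 1.180; Σzᵢ/Kᵢ = 1.340.
Both exceed 1, so a two-phase solution exists.
Iterate (Newton) starting at ψ = 0.5:
  ψ = 0.500: g = -0.0249, g' = -0.419 → ψ = 0.441
  ψ = 0.441: g = -0.0005, g' = -0.403 → ψ = 0.439
Converged at ψ = 0.439.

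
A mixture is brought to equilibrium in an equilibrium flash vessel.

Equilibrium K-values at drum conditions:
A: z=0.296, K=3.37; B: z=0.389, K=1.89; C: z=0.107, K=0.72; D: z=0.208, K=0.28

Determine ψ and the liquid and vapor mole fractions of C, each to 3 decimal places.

ψ = 0.854, x_C = 0.141, y_C = 0.101

Material balance + equilibrium reduce to Σ zᵢ(Kᵢ−1)/(1+ψ(Kᵢ−1)) = 0.
g(0) = ΣzᵢKᵢ − 1 = 0.868 and g(1) = 1 − Σzᵢ/Kᵢ = -0.185, so a root lies in (0, 1).
Newton iteration, ψ⁰ = 0.32:
  ψ = 0.320: g = 0.4409, g' = -0.917 → ψ = 0.801
  ψ = 0.801: g = 0.0517, g' = -0.919 → ψ = 0.857
  ψ = 0.857: g = -0.0029, g' = -1.031 → ψ = 0.854
Converged at ψ = 0.854.
Compositions from xᵢ = zᵢ/(1+ψ(Kᵢ−1)), yᵢ = Kᵢxᵢ:
  A: x = 0.098, y = 0.330
  B: x = 0.221, y = 0.418
  C: x = 0.141, y = 0.101
  D: x = 0.541, y = 0.151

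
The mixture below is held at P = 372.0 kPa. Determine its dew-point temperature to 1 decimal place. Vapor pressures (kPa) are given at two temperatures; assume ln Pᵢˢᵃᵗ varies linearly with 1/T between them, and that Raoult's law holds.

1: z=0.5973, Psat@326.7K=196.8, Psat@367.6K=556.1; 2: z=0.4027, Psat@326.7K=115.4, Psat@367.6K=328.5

T = 360.8 K

Dew-point temperature: Σzᵢ·P/Pᵢˢᵃᵗ(T) = 1. Interpolate ln Pᵢˢᵃᵗ = aᵢ + bᵢ/T.
  T = 326.7 K: ΣzᵢP/Pᵢˢᵃᵗ = 2.4272
  T = 367.6 K: ΣzᵢP/Pᵢˢᵃᵗ = 0.8556
  T = 347.1 K: ΣzᵢP/Pᵢˢᵃᵗ = 1.3993
  T = 357.4 K: ΣzᵢP/Pᵢˢᵃᵗ = 1.0852
  T = 362.5 K: ΣzᵢP/Pᵢˢᵃᵗ = 0.9620
  T = 359.9 K: ΣzᵢP/Pᵢˢᵃᵗ = 1.0225
  T = 361.2 K: ΣzᵢP/Pᵢˢᵃᵗ = 0.9916
Interpolating between 359.9 K and 361.2 K gives T ≈ 360.8 K.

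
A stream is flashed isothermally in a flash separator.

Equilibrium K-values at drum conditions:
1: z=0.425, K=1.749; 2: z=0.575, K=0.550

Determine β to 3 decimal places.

Material balance + equilibrium reduce to Σ zᵢ(Kᵢ−1)/(1+β(Kᵢ−1)) = 0.
g(0) = ΣzᵢKᵢ − 1 = 0.060 and g(1) = 1 − Σzᵢ/Kᵢ = -0.288, so a root lies in (0, 1).
Iterate (Newton) starting at β = 0.65:
  β = 0.650: g = -0.1516, g' = -0.340 → β = 0.205
  β = 0.205: g = -0.0090, g' = -0.321 → β = 0.177
Converged at β = 0.177.

β = 0.177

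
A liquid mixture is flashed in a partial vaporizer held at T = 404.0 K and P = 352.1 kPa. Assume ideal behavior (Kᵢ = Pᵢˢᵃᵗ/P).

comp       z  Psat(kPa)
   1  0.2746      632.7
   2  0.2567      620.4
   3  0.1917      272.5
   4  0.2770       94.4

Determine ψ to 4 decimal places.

Raoult's law: Kᵢ = Pᵢˢᵃᵗ/P = Pᵢˢᵃᵗ/352.1.
  K_1 = 632.7/352.1 = 1.796933, K_2 = 620.4/352.1 = 1.761999, K_3 = 272.5/352.1 = 0.773928, K_4 = 94.4/352.1 = 0.268106
Rachford–Rice: g(ψ) = Σ zᵢ(Kᵢ−1)/(1+ψ(Kᵢ−1)) = 0.
Feasibility: ΣzᵢKᵢ = 1.1684, Σzᵢ/Kᵢ = 1.5794 — both > 1, two phases present.
Newton–Raphson from ψ = 0.5:
  ψ = 0.5000: g = -0.07048, g' = -0.5489 → ψ = 0.3716
  ψ = 0.3716: g = -0.00450, g' = -0.4860 → ψ = 0.3623
Converged at ψ = 0.3623.

ψ = 0.3623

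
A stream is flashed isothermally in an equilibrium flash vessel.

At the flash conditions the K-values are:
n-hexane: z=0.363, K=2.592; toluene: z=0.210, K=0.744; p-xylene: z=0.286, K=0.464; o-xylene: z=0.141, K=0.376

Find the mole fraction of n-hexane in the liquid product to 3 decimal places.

Material balance + equilibrium reduce to Σ zᵢ(Kᵢ−1)/(1+ψ(Kᵢ−1)) = 0.
Check two-phase: ΣzᵢKᵢ = 1.283 > 1 and Σzᵢ/Kᵢ = 1.414 > 1, so g(0) = 0.283 > 0 and g(1) = -0.414 < 0.
Newton iteration, ψ⁰ = 0.5:
  ψ = 0.500: g = -0.0772, g' = -0.573 → ψ = 0.365
  ψ = 0.365: g = 0.0016, g' = -0.604 → ψ = 0.368
Converged at ψ = 0.368.
Compositions from xᵢ = zᵢ/(1+ψ(Kᵢ−1)), yᵢ = Kᵢxᵢ:
  n-hexane: x = 0.229, y = 0.593
  toluene: x = 0.232, y = 0.172
  p-xylene: x = 0.356, y = 0.165
  o-xylene: x = 0.183, y = 0.069

x_n-hexane = 0.229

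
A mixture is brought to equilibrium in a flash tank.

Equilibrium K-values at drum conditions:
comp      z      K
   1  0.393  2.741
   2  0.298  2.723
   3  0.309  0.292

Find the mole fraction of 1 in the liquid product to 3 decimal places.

x_1 = 0.165

Rachford–Rice: g(V/F) = Σ zᵢ(Kᵢ−1)/(1+V/F(Kᵢ−1)) = 0.
Check two-phase: ΣzᵢKᵢ = 1.979 > 1 and Σzᵢ/Kᵢ = 1.311 > 1, so g(0) = 0.979 > 0 and g(1) = -0.311 < 0.
Newton iteration, V/F⁰ = 0.5:
  V/F = 0.500: g = 0.3030, g' = -0.967 → V/F = 0.813
  V/F = 0.813: g = -0.0188, g' = -1.218 → V/F = 0.798
Converged at V/F = 0.798.
Compositions from xᵢ = zᵢ/(1+V/F(Kᵢ−1)), yᵢ = Kᵢxᵢ:
  1: x = 0.165, y = 0.451
  2: x = 0.126, y = 0.342
  3: x = 0.710, y = 0.207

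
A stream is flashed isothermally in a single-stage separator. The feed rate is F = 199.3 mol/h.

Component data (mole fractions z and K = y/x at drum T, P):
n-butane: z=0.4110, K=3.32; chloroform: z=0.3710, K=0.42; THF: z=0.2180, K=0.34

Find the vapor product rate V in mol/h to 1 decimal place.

Let ψ = V/F and solve Σ zᵢ(Kᵢ−1)/(1+ψ(Kᵢ−1)) = 0.
g(0) = ΣzᵢKᵢ − 1 = 0.5945 and g(1) = 1 − Σzᵢ/Kᵢ = -0.6483, so a root lies in (0, 1).
Newton iteration, ψ⁰ = 0.5:
  ψ = 0.5000: g = -0.07637, g' = -0.9333 → ψ = 0.4182
  ψ = 0.4182: g = 0.00118, g' = -0.9686 → ψ = 0.4194
Converged at ψ = 0.4194.
Then V = ψ·F = 0.4194·199.3 = 83.6 mol/h and L = F − V = 115.7 mol/h.

V = 83.6 mol/h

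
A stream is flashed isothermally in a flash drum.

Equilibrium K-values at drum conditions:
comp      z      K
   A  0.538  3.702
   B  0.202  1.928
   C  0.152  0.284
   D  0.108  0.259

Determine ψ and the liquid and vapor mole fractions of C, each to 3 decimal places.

ψ = 0.886, x_C = 0.416, y_C = 0.118

Iterate (Newton) starting at ψ = 0.67:
  ψ = 0.670: g = 0.2647, g' = -1.085 → ψ = 0.914
  ψ = 0.914: g = -0.0424, g' = -1.599 → ψ = 0.887
  ψ = 0.887: g = -0.0016, g' = -1.484 → ψ = 0.886
Converged at ψ = 0.886.
Compositions from xᵢ = zᵢ/(1+ψ(Kᵢ−1)), yᵢ = Kᵢxᵢ:
  A: x = 0.158, y = 0.587
  B: x = 0.111, y = 0.214
  C: x = 0.416, y = 0.118
  D: x = 0.315, y = 0.082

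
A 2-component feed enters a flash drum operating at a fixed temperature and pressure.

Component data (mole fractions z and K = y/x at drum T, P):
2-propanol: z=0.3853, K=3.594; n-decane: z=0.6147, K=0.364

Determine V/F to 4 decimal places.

Rachford–Rice: g(V/F) = Σ zᵢ(Kᵢ−1)/(1+V/F(Kᵢ−1)) = 0.
g(0) = ΣzᵢKᵢ − 1 = 0.6085 and g(1) = 1 − Σzᵢ/Kᵢ = -0.7959, so a root lies in (0, 1).
Newton iteration, V/F⁰ = 0.3:
  V/F = 0.3000: g = 0.07894, g' = -1.1997 → V/F = 0.3658
  V/F = 0.3658: g = 0.00336, g' = -1.1049 → V/F = 0.3688
Converged at V/F = 0.3688.

V/F = 0.3688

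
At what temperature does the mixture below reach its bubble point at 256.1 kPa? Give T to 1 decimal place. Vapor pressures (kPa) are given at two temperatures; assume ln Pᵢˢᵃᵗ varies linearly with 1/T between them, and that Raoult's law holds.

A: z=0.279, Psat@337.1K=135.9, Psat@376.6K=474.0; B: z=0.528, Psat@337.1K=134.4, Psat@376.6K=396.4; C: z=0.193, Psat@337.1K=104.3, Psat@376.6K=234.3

Bubble-point temperature: ΣzᵢPᵢˢᵃᵗ(T) = P. Interpolate ln Pᵢˢᵃᵗ = aᵢ + bᵢ/T.
  T = 337.1 K: ΣzᵢPᵢˢᵃᵗ = 129.01 kPa
  T = 376.6 K: ΣzᵢPᵢˢᵃᵗ = 386.77 kPa
  T = 356.9 K: ΣzᵢPᵢˢᵃᵗ = 230.05 kPa
  T = 366.8 K: ΣzᵢPᵢˢᵃᵗ = 300.62 kPa
  T = 361.9 K: ΣzᵢPᵢˢᵃᵗ = 263.78 kPa
  T = 359.4 K: ΣzᵢPᵢˢᵃᵗ = 246.45 kPa
Interpolating between 359.4 K and 361.9 K gives T ≈ 360.8 K.

T = 360.8 K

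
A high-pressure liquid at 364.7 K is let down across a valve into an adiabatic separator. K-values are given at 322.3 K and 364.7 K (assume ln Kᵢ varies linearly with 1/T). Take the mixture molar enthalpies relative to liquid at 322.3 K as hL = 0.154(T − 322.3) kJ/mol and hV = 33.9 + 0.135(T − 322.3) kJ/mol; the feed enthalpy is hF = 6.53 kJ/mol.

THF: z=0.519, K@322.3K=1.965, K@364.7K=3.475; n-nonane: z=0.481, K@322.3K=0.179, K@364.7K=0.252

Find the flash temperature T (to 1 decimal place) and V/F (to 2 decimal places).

Adiabatic flash: solve Rachford–Rice at each trial T, then check hF = ψ·hV(T) + (1−ψ)·hL(T).
  T = 322.3 K: K = (1.965, 0.179), RR gives ψ = 0.134, H_out = 4.533 kJ/mol
  T = 364.7 K: K = (3.475, 0.252), RR gives ψ = 0.500, H_out = 23.060 kJ/mol
  T = 343.5 K: K = (2.659, 0.215), RR gives ψ = 0.371, H_out = 15.692 kJ/mol
  T = 332.9 K: K = (2.297, 0.197), RR gives ψ = 0.275, H_out = 10.905 kJ/mol
  T = 327.6 K: K = (2.127, 0.188), RR gives ψ = 0.212, H_out = 7.990 kJ/mol
  T = 325.0 K: K = (2.047, 0.183), RR gives ψ = 0.176, H_out = 6.375 kJ/mol
  T = 326.3 K: K = (2.087, 0.186), RR gives ψ = 0.195, H_out = 7.200 kJ/mol
Linear interpolation between T = 325.0 (H_out = 6.375) and T = 326.3 (H_out = 7.200) on hF = 6.53 gives T ≈ 325.2 K, at which ψ = 0.18.

T = 325.2 K, V/F = 0.18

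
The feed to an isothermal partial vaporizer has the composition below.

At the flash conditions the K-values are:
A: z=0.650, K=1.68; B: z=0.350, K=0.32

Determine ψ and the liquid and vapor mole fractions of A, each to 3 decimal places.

Material balance + equilibrium reduce to Σ zᵢ(Kᵢ−1)/(1+ψ(Kᵢ−1)) = 0.
Feasibility: ΣzᵢKᵢ = 1.204, Σzᵢ/Kᵢ = 1.481 — both > 1, two phases present.
Binary case is linear: z₁(K₁−1)(1+ψ(K₂−1)) + z₂(K₂−1)(1+ψ(K₁−1)) = 0
⇒ ψ = [z₁(K₁−1)+z₂(K₂−1)] / [−(K₁−1)(K₂−1)] = 0.2040/0.4624 = 0.441
Compositions from xᵢ = zᵢ/(1+ψ(Kᵢ−1)), yᵢ = Kᵢxᵢ:
  A: x = 0.500, y = 0.840
  B: x = 0.500, y = 0.160

ψ = 0.441, x_A = 0.500, y_A = 0.840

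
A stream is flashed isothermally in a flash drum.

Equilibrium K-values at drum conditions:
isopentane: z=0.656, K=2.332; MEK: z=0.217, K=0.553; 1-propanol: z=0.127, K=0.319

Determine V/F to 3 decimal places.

V/F = 0.915

Newton iteration, V/F⁰ = 0.52:
  V/F = 0.520: g = 0.2560, g' = -0.621 → V/F = 0.932
  V/F = 0.932: g = -0.0133, g' = -0.801 → V/F = 0.916
  V/F = 0.916: g = -0.0002, g' = -0.776 → V/F = 0.915
Converged at V/F = 0.915.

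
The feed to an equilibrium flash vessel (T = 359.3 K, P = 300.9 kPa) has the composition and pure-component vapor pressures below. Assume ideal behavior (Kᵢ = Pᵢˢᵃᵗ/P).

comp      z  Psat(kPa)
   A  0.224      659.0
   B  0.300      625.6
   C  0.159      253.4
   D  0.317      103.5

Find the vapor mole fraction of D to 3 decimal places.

y_D = 0.174

Raoult's law: Kᵢ = Pᵢˢᵃᵗ/P = Pᵢˢᵃᵗ/300.9.
  K_A = 659.0/300.9 = 2.19010, K_B = 625.6/300.9 = 2.07910, K_C = 253.4/300.9 = 0.84214, K_D = 103.5/300.9 = 0.34397
Let β = V/F and solve Σ zᵢ(Kᵢ−1)/(1+β(Kᵢ−1)) = 0.
Feasibility: ΣzᵢKᵢ = 1.357, Σzᵢ/Kᵢ = 1.357 — both > 1, two phases present.
Iterate (Newton) starting at β = 0.5:
  β = 0.500: g = 0.0407, g' = -0.579 → β = 0.570
  β = 0.570: g = -0.0006, g' = -0.600 → β = 0.569
Converged at β = 0.569.
Compositions from xᵢ = zᵢ/(1+β(Kᵢ−1)), yᵢ = Kᵢxᵢ:
  A: x = 0.134, y = 0.292
  B: x = 0.186, y = 0.386
  C: x = 0.175, y = 0.147
  D: x = 0.506, y = 0.174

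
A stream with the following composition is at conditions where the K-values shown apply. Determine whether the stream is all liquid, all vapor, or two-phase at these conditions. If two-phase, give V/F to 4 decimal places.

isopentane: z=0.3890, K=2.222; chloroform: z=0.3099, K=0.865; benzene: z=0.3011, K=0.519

ΣzᵢKᵢ = 1.2887; Σzᵢ/Kᵢ = 1.1135.
Both exceed 1, so a two-phase solution exists.
Material balance + equilibrium reduce to Σ zᵢ(Kᵢ−1)/(1+ψ(Kᵢ−1)) = 0.
Newton iteration, ψ⁰ = 0.63:
  ψ = 0.6300: g = 0.01506, g' = -0.3356 → ψ = 0.6749
  ψ = 0.6749: g = 0.00004, g' = -0.3340 → ψ = 0.6750
Converged at ψ = 0.6750.

two-phase, V/F = 0.6750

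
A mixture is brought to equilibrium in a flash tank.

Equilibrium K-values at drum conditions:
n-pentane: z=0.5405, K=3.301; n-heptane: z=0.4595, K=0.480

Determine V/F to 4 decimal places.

Rachford–Rice: g(V/F) = Σ zᵢ(Kᵢ−1)/(1+V/F(Kᵢ−1)) = 0.
Feasibility: ΣzᵢKᵢ = 2.0048, Σzᵢ/Kᵢ = 1.1210 — both > 1, two phases present.
Iterate (Newton) starting at V/F = 0.57:
  V/F = 0.5700: g = 0.19843, g' = -0.7865 → V/F = 0.8223
  V/F = 0.8223: g = 0.01261, g' = -0.7213 → V/F = 0.8398
  V/F = 0.8398: g = -0.00002, g' = -0.7244 → V/F = 0.8397
Converged at V/F = 0.8397.

V/F = 0.8397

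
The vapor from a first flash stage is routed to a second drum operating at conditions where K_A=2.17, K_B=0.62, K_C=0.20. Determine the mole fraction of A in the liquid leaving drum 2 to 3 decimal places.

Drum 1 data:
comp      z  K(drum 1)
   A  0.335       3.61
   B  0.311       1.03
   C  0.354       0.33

Drum 1:
Newton–Raphson from ψ₁ = 0.46:
  ψ₁ = 0.460: g = 0.0637, g' = -0.804 → ψ₁ = 0.539
  ψ₁ = 0.539: g = 0.0010, g' = -0.784 → ψ₁ = 0.541
Converged at ψ₁ = 0.541.
Drum-1 compositions:
  A: x = 0.139, y = 0.502
  B: x = 0.306, y = 0.315
  C: x = 0.555, y = 0.183
Drum-2 feed = drum-1 vapor: z₂ = (0.5016, 0.3152, 0.1832).
Drum 2:
Rachford–Rice: g(ψ₂) = Σ zᵢ(Kᵢ−1)/(1+ψ₂(Kᵢ−1)) = 0.
Feasibility: ΣzᵢKᵢ = 1.321, Σzᵢ/Kᵢ = 1.655 — both > 1, two phases present.
Newton–Raphson from ψ₂ = 0.67:
  ψ₂ = 0.670: g = -0.1475, g' = -0.842 → ψ₂ = 0.495
  ψ₂ = 0.495: g = -0.0184, g' = -0.666 → ψ₂ = 0.467
Converged at ψ₂ = 0.467.
  A: x = 0.324, y = 0.704
  B: x = 0.383, y = 0.238
  C: x = 0.292, y = 0.058

x_A (drum 2) = 0.324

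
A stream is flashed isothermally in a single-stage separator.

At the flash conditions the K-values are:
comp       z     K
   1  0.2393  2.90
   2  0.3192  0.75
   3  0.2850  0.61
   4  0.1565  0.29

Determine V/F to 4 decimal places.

Rachford–Rice: g(V/F) = Σ zᵢ(Kᵢ−1)/(1+V/F(Kᵢ−1)) = 0.
Feasibility: ΣzᵢKᵢ = 1.1526, Σzᵢ/Kᵢ = 1.5150 — both > 1, two phases present.
Newton iteration, V/F⁰ = 0.58:
  V/F = 0.5800: g = -0.20958, g' = -0.5232 → V/F = 0.1795
  V/F = 0.1795: g = 0.00866, g' = -0.6560 → V/F = 0.1927
  V/F = 0.1927: g = 0.00010, g' = -0.6415 → V/F = 0.1928
Converged at V/F = 0.1928.

V/F = 0.1928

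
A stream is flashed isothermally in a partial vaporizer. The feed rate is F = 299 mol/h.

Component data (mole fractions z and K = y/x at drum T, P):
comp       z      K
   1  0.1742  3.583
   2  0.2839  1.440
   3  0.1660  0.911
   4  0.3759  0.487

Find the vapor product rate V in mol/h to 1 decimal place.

V = 166.1 mol/h

Rachford–Rice: g(V/F) = Σ zᵢ(Kᵢ−1)/(1+V/F(Kᵢ−1)) = 0.
Feasibility: ΣzᵢKᵢ = 1.3673, Σzᵢ/Kᵢ = 1.1999 — both > 1, two phases present.
Newton iteration, V/F⁰ = 0.42:
  V/F = 0.4200: g = 0.06011, g' = -0.4687 → V/F = 0.5483
  V/F = 0.5483: g = 0.00304, g' = -0.4277 → V/F = 0.5554
Converged at V/F = 0.5554.
Then V = V/F·F = 0.5554·299 = 166.1 mol/h and L = F − V = 132.9 mol/h.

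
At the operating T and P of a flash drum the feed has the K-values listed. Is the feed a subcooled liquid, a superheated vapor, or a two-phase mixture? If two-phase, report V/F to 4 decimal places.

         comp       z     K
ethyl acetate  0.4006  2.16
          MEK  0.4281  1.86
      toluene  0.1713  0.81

superheated vapor

ΣzᵢKᵢ = 1.8003; Σzᵢ/Kᵢ = 0.6271.
Since Σzᵢ/Kᵢ < 1 the mixture is above its dew point — single vapor phase.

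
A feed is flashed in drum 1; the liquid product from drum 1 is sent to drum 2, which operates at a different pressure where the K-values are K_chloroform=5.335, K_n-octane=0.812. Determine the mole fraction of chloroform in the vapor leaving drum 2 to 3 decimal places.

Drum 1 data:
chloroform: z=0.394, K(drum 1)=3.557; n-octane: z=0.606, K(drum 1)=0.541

Drum 1:
Rachford–Rice: g(ψ₁) = Σ zᵢ(Kᵢ−1)/(1+ψ₁(Kᵢ−1)) = 0.
Check two-phase: ΣzᵢKᵢ = 1.729 > 1 and Σzᵢ/Kᵢ = 1.231 > 1, so g(0) = 0.729 > 0 and g(1) = -0.231 < 0.
Binary case is linear: z₁(K₁−1)(1+ψ₁(K₂−1)) + z₂(K₂−1)(1+ψ₁(K₁−1)) = 0
⇒ ψ₁ = [z₁(K₁−1)+z₂(K₂−1)] / [−(K₁−1)(K₂−1)] = 0.7293/1.1737 = 0.621
Drum-1 compositions:
  chloroform: x = 0.152, y = 0.541
  n-octane: x = 0.848, y = 0.459
Drum-2 feed = drum-1 liquid: z₂ = (0.1522, 0.8478).
Drum 2:
Binary case is linear: z₁(K₁−1)(1+ψ₂(K₂−1)) + z₂(K₂−1)(1+ψ₂(K₁−1)) = 0
⇒ ψ₂ = [z₁(K₁−1)+z₂(K₂−1)] / [−(K₁−1)(K₂−1)] = 0.5003/0.8150 = 0.614
  chloroform: x = 0.042, y = 0.222
  n-octane: x = 0.958, y = 0.778

y_chloroform (drum 2) = 0.222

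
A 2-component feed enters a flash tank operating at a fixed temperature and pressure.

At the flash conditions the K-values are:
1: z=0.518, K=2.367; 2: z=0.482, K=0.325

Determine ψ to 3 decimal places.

Rachford–Rice: g(ψ) = Σ zᵢ(Kᵢ−1)/(1+ψ(Kᵢ−1)) = 0.
g(0) = ΣzᵢKᵢ − 1 = 0.383 and g(1) = 1 − Σzᵢ/Kᵢ = -0.702, so a root lies in (0, 1).
Binary case is linear: z₁(K₁−1)(1+ψ(K₂−1)) + z₂(K₂−1)(1+ψ(K₁−1)) = 0
⇒ ψ = [z₁(K₁−1)+z₂(K₂−1)] / [−(K₁−1)(K₂−1)] = 0.3828/0.9227 = 0.415

ψ = 0.415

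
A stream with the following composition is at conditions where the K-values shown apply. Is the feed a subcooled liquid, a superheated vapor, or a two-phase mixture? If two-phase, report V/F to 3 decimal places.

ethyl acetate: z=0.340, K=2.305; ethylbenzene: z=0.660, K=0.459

ΣzᵢKᵢ = 1.087; Σzᵢ/Kᵢ = 1.585.
Both exceed 1, so a two-phase solution exists.
Binary case is linear: z₁(K₁−1)(1+ψ(K₂−1)) + z₂(K₂−1)(1+ψ(K₁−1)) = 0
⇒ ψ = [z₁(K₁−1)+z₂(K₂−1)] / [−(K₁−1)(K₂−1)] = 0.0866/0.7060 = 0.123

two-phase, V/F = 0.123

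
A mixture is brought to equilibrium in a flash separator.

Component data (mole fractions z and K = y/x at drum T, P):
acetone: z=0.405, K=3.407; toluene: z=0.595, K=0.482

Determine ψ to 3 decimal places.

ψ = 0.535

Material balance + equilibrium reduce to Σ zᵢ(Kᵢ−1)/(1+ψ(Kᵢ−1)) = 0.
Feasibility: ΣzᵢKᵢ = 1.667, Σzᵢ/Kᵢ = 1.353 — both > 1, two phases present.
Binary case is linear: z₁(K₁−1)(1+ψ(K₂−1)) + z₂(K₂−1)(1+ψ(K₁−1)) = 0
⇒ ψ = [z₁(K₁−1)+z₂(K₂−1)] / [−(K₁−1)(K₂−1)] = 0.6666/1.2468 = 0.535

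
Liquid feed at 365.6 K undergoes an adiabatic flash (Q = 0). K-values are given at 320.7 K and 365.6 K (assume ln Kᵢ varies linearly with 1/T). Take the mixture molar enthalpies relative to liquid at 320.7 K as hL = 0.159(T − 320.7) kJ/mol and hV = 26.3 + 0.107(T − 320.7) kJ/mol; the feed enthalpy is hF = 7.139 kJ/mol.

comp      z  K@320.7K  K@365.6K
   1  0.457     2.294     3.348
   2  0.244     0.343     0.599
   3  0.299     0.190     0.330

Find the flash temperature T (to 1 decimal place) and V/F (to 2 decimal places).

Adiabatic flash: solve Rachford–Rice at each trial T, then check hF = ψ·hV(T) + (1−ψ)·hL(T).
  T = 320.7 K: K = (2.294, 0.343, 0.190), RR gives ψ = 0.196, H_out = 5.150 kJ/mol
  T = 365.6 K: K = (3.348, 0.599, 0.330), RR gives ψ = 0.579, H_out = 21.016 kJ/mol
  T = 343.1 K: K = (2.805, 0.461, 0.255), RR gives ψ = 0.394, H_out = 13.458 kJ/mol
  T = 331.9 K: K = (2.545, 0.400, 0.221), RR gives ψ = 0.300, H_out = 9.495 kJ/mol
  T = 326.3 K: K = (2.418, 0.371, 0.205), RR gives ψ = 0.250, H_out = 7.387 kJ/mol
  T = 323.5 K: K = (2.356, 0.357, 0.198), RR gives ψ = 0.223, H_out = 6.287 kJ/mol
  T = 324.9 K: K = (2.387, 0.364, 0.201), RR gives ψ = 0.237, H_out = 6.841 kJ/mol
Linear interpolation between T = 324.9 (H_out = 6.841) and T = 326.3 (H_out = 7.387) on hF = 7.139 gives T ≈ 325.7 K, at which ψ = 0.24.

T = 325.7 K, V/F = 0.24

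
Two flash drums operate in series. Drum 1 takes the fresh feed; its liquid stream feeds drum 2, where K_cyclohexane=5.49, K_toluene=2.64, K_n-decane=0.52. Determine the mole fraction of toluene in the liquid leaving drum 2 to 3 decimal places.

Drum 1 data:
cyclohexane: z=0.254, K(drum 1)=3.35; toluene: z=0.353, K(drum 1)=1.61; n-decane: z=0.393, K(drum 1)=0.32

Drum 1:
Material balance + equilibrium reduce to Σ zᵢ(Kᵢ−1)/(1+ψ₁(Kᵢ−1)) = 0.
Check two-phase: ΣzᵢKᵢ = 1.545 > 1 and Σzᵢ/Kᵢ = 1.523 > 1, so g(0) = 0.545 > 0 and g(1) = -0.523 < 0.
Iterate (Newton) starting at ψ₁ = 0.7:
  ψ₁ = 0.700: g = -0.1334, g' = -0.927 → ψ₁ = 0.556
  ψ₁ = 0.556: g = -0.0102, g' = -0.807 → ψ₁ = 0.543
Converged at ψ₁ = 0.543.
Drum-1 compositions:
  cyclohexane: x = 0.112, y = 0.374
  toluene: x = 0.265, y = 0.427
  n-decane: x = 0.623, y = 0.199
Drum-2 feed = drum-1 liquid: z₂ = (0.1116, 0.2651, 0.6233).
Drum 2:
Material balance + equilibrium reduce to Σ zᵢ(Kᵢ−1)/(1+ψ₂(Kᵢ−1)) = 0.
g(0) = ΣzᵢKᵢ − 1 = 0.636 and g(1) = 1 − Σzᵢ/Kᵢ = -0.319, so a root lies in (0, 1).
Newton–Raphson from ψ₂ = 0.5:
  ψ₂ = 0.500: g = -0.0004, g' = -0.677 → ψ₂ = 0.499
Converged at ψ₂ = 0.499.
  cyclohexane: x = 0.034, y = 0.189
  toluene: x = 0.146, y = 0.385
  n-decane: x = 0.820, y = 0.426

x_toluene (drum 2) = 0.146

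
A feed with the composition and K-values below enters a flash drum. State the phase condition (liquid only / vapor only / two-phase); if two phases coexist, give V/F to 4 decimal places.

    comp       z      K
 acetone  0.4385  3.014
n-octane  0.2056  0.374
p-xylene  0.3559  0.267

two-phase, V/F = 0.3521

ΣzᵢKᵢ = 1.4936; Σzᵢ/Kᵢ = 2.0282.
Both exceed 1, so a two-phase solution exists.
Rachford–Rice: g(ψ) = Σ zᵢ(Kᵢ−1)/(1+ψ(Kᵢ−1)) = 0.
Newton iteration, ψ⁰ = 0.55:
  ψ = 0.5500: g = -0.21437, g' = -1.1246 → ψ = 0.3594
  ψ = 0.3594: g = -0.00791, g' = -1.0852 → ψ = 0.3521
Converged at ψ = 0.3521.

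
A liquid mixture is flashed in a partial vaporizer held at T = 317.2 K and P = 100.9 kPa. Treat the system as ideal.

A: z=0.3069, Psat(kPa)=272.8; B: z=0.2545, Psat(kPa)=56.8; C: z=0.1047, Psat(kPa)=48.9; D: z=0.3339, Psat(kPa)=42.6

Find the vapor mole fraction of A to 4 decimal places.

y_A = 0.6300

Raoult's law: Kᵢ = Pᵢˢᵃᵗ/P = Pᵢˢᵃᵗ/100.9.
  K_A = 272.8/100.9 = 2.703667, K_B = 56.8/100.9 = 0.562934, K_C = 48.9/100.9 = 0.484638, K_D = 42.6/100.9 = 0.422200
Let β = V/F and solve Σ zᵢ(Kᵢ−1)/(1+β(Kᵢ−1)) = 0.
Feasibility: ΣzᵢKᵢ = 1.1647, Σzᵢ/Kᵢ = 1.5725 — both > 1, two phases present.
Newton–Raphson from β = 0.5:
  β = 0.5000: g = -0.20399, g' = -0.6103 → β = 0.1657
  β = 0.1657: g = 0.01545, g' = -0.7678 → β = 0.1859
  β = 0.1859: g = 0.00023, g' = -0.7454 → β = 0.1862
Converged at β = 0.1862.
Compositions from xᵢ = zᵢ/(1+β(Kᵢ−1)), yᵢ = Kᵢxᵢ:
  A: x = 0.2330, y = 0.6300
  B: x = 0.2770, y = 0.1560
  C: x = 0.1158, y = 0.0561
  D: x = 0.3741, y = 0.1580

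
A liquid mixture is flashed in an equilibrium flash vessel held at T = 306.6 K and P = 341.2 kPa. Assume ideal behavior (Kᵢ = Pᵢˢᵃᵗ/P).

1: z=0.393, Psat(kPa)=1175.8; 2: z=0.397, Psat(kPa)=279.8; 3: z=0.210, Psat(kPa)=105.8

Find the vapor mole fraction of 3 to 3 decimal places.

Raoult's law: Kᵢ = Pᵢˢᵃᵗ/P = Pᵢˢᵃᵗ/341.2.
  K_1 = 1175.8/341.2 = 3.44607, K_2 = 279.8/341.2 = 0.82005, K_3 = 105.8/341.2 = 0.31008
Newton iteration, β⁰ = 0.58:
  β = 0.580: g = 0.0761, g' = -0.696 → β = 0.689
Converged at β = 0.689.
Compositions from xᵢ = zᵢ/(1+β(Kᵢ−1)), yᵢ = Kᵢxᵢ:
  1: x = 0.146, y = 0.504
  2: x = 0.453, y = 0.372
  3: x = 0.400, y = 0.124

y_3 = 0.124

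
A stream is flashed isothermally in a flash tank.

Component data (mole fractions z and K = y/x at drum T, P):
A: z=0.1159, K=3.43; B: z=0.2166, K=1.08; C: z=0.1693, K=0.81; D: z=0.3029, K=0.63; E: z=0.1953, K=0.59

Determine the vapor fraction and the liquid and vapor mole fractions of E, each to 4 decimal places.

Let ψ = V/F and solve Σ zᵢ(Kᵢ−1)/(1+ψ(Kᵢ−1)) = 0.
Feasibility: ΣzᵢKᵢ = 1.0747, Σzᵢ/Kᵢ = 1.2552 — both > 1, two phases present.
Newton iteration, ψ⁰ = 0.5:
  ψ = 0.5000: g = -0.12997, g' = -0.2626 → ψ = 0.0051
  ψ = 0.0051: g = 0.07079, g' = -0.7498 → ψ = 0.0995
  ψ = 0.0995: g = 0.01137, g' = -0.5319 → ψ = 0.1209
  ψ = 0.1209: g = 0.00037, g' = -0.4984 → ψ = 0.1216
Converged at ψ = 0.1216.
Compositions from xᵢ = zᵢ/(1+ψ(Kᵢ−1)), yᵢ = Kᵢxᵢ:
  A: x = 0.0895, y = 0.3069
  B: x = 0.2145, y = 0.2317
  C: x = 0.1733, y = 0.1404
  D: x = 0.3172, y = 0.1998
  E: x = 0.2055, y = 0.1213

ψ = 0.1216, x_E = 0.2055, y_E = 0.1213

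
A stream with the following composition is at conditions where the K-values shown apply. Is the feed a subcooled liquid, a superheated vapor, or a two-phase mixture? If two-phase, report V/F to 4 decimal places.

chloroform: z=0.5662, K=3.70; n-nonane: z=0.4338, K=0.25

ΣzᵢKᵢ = 2.2034; Σzᵢ/Kᵢ = 1.8882.
Both exceed 1, so a two-phase solution exists.
Let ψ = V/F and solve Σ zᵢ(Kᵢ−1)/(1+ψ(Kᵢ−1)) = 0.
Binary case is linear: z₁(K₁−1)(1+ψ(K₂−1)) + z₂(K₂−1)(1+ψ(K₁−1)) = 0
⇒ ψ = [z₁(K₁−1)+z₂(K₂−1)] / [−(K₁−1)(K₂−1)] = 1.20339/2.02500 = 0.5943

two-phase, V/F = 0.5943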